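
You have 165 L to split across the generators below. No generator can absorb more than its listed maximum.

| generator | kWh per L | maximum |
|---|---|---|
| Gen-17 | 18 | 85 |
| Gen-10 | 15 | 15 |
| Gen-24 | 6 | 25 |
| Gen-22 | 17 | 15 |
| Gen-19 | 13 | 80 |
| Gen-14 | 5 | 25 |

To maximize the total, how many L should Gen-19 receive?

Order the generators by kWh per L: Gen-17 18 > Gen-22 17 > Gen-10 15 > Gen-19 13 > Gen-24 6 > Gen-14 5.
Give Gen-17 85 to hit its cap of 85 — 80 left.
Give Gen-22 15 to hit its cap of 15 — 65 left.
Gen-10 takes 15 to reach its cap of 15 — 50 left.
Gen-19: +50 (room for 80) → 50. Pool exhausted.

50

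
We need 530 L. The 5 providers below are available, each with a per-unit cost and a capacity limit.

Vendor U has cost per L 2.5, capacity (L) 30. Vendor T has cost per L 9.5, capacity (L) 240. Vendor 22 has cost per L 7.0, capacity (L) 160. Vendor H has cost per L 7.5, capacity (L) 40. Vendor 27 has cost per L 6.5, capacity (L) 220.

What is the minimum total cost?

Cheapest first:
Vendor U (2.5): use full 30 ; 500 L to go.
Vendor 27 at 6.5: take all 220 L ; 280 still needed.
Vendor 22 (7.0): use full 160 ; 120 L to go.
Vendor H (7.5): use full 40 ; 80 L to go.
Take 80 from Vendor T at 9.5 to finish.
Cost = 30×2.5 + 220×6.5 + 160×7.0 + 40×7.5 + 80×9.5 = 3685.

3685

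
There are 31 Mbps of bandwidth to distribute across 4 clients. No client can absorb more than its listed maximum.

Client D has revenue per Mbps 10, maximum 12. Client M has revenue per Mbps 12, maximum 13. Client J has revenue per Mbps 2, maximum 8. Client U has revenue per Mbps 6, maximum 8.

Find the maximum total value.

Highest revenue per Mbps first: Client M 12 > Client D 10 > Client U 6 > Client J 2.
Client M takes 13 to reach its cap of 13 — 18 left.
Give Client D 12 to hit its cap of 12 — 6 left.
Client U has room for 8 but only 6 remain, so it gets 6.
Total = 10×12 + 12×13 + 6×6 = 312.

312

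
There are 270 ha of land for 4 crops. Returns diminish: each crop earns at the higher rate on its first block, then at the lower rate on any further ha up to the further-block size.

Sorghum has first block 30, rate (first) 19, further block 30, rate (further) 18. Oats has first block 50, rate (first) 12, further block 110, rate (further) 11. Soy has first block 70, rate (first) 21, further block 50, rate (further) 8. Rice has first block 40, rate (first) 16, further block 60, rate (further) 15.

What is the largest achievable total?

Rank every tier by rate: Soy/first 21 > Sorghum/first 19 > Sorghum/second 18 > Rice/first 16 > Rice/second 15 > Oats/first 12 > Oats/second 11 > Soy/second 8.
Soy first at 21: fill all 70 → 200 left.
Fill Sorghum first block (30 at 19) → 170 left.
Fill Sorghum second block (30 at 18) → 140 left.
Rice/first (16): +40 → 100 left.
Rice second at 15: fill all 60 → 40 left.
Oats/first: +40 of 50 at 12; pool empty.
Total = 21×70 + 19×30 + 18×30 + 16×40 + 15×60 + 12×40 = 4600.

4600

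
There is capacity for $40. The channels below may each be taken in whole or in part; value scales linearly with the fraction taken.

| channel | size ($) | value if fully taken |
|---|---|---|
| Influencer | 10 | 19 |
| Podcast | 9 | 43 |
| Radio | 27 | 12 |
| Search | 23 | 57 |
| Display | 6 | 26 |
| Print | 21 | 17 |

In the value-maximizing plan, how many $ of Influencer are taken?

Sort by value density: Podcast 43/9≈4.78, Display 26/6≈4.33, Search 57/23≈2.48, Influencer 19/10≈1.9, Print 17/21≈0.81, Radio 12/27≈0.444.
Podcast: take in full, 9 $ for value 43 — 31 left.
All 6 $ of Display fit (value 26) — 25 remain.
Search: take in full, 23 $ for value 57 — 2 left.
Fill the last 2 $ with part of Influencer: 2/10 of it earns 3.8.

2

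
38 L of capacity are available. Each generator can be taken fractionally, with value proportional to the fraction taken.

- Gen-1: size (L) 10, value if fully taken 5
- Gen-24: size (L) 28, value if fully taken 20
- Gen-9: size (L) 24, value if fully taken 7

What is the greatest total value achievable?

25

Sort by value density: Gen-24 20/28≈0.714, Gen-1 5/10≈0.5, Gen-9 7/24≈0.292.
Take all of Gen-24 (28 L, value 20) — 10 L left.
Take all of Gen-1 (10 L, value 5) — 0 L left.
Total value = 25.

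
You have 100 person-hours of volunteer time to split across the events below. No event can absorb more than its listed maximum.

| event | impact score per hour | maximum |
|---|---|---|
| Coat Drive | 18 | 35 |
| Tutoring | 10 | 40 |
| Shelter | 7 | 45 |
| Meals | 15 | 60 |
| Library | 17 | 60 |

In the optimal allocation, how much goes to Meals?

Rank by impact score per hour: Coat Drive 18 > Library 17 > Meals 15 > Tutoring 10 > Shelter 7.
Coat Drive: +35 to 35 (cap) → 65 left.
Library takes 60 to reach its cap of 60 → 5 left.
Only 5 left; Meals takes them to reach 5.

5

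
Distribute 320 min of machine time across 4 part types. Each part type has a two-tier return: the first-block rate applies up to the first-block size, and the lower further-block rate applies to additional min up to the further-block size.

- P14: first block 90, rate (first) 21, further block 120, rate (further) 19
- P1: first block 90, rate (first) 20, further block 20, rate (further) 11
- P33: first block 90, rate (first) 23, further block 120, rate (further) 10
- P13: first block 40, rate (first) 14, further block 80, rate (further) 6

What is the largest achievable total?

Order all 8 blocks by rate: P33/T1 23 > P14/T1 21 > P1/T1 20 > P14/T2 19 > P13/T1 14 > P1/T2 11 > P33/T2 10 > P13/T2 6.
P33/T1 (23): +90 — 230 left.
P14 T1 at 21: fill all 90 — 140 left.
P1 T1 at 20: fill all 90 — 50 left.
P14 T2 at 19: only 50 left, fill 50.
Total = 23×90 + 21×90 + 20×90 + 19×50 = 6710.

6710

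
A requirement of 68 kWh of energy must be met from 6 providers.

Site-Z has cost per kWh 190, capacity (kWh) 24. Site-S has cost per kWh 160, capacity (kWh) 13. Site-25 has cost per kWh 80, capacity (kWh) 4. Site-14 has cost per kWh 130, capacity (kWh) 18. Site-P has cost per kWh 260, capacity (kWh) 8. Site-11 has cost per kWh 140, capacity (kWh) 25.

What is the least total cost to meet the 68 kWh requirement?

Use providers in increasing cost order.
Site-25 at 80: take all 4 kWh → 64 still needed.
Take 18 from Site-14 at 130 → need 46 more.
Take 25 from Site-11 at 140 → need 21 more.
Site-S at 160: take all 13 kWh → 8 still needed.
Site-Z at 190: take 8 of its 24 → requirement met.
Site-P: unused.
Cost = 4×80 + 18×130 + 25×140 + 13×160 + 8×190 = 9760.

9760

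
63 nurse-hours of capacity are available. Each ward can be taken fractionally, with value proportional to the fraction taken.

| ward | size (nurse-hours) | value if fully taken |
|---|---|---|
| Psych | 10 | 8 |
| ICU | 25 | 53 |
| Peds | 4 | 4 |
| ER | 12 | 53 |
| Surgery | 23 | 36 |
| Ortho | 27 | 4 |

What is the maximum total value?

145

Sort by value density: ER 53/12≈4.42, ICU 53/25≈2.12, Surgery 36/23≈1.57, Peds 4/4≈1, Psych 8/10≈0.8, Ortho 4/27≈0.148.
Take all of ER (12 nurse-hours, value 53) ; 51 nurse-hours left.
All 25 nurse-hours of ICU fit (value 53) ; 26 remain.
Take all of Surgery (23 nurse-hours, value 36) ; 3 nurse-hours left.
Only 3 nurse-hours remain; take 3/4 of Peds for value 4×3/4 = 3.
Total value = 145.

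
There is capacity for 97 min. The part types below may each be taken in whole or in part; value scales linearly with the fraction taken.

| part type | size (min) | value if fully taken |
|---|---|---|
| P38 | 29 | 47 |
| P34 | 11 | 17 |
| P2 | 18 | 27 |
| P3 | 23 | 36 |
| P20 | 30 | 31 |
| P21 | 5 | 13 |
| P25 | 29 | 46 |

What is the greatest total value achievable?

159

Sort by value density: P21 13/5≈2.6, P38 47/29≈1.62, P25 46/29≈1.59, P3 36/23≈1.57, P34 17/11≈1.55, P2 27/18≈1.5, P20 31/30≈1.03.
P21: take in full, 5 min for value 13 — 92 left.
Take all of P38 (29 min, value 47) — 63 min left.
Take all of P25 (29 min, value 46) — 34 min left.
P3: take in full, 23 min for value 36 — 11 left.
P34: take in full, 11 min for value 17 — 0 left.
Total value = 159.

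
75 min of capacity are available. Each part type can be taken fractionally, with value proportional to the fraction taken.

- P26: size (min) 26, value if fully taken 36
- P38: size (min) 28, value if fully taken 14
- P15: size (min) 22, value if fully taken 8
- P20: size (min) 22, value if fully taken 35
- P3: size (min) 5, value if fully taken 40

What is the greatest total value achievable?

122

Best value per unit of size first: P3 40/5≈8, P20 35/22≈1.59, P26 36/26≈1.38, P38 14/28≈0.5, P15 8/22≈0.364.
P3: take in full, 5 min for value 40 ; 70 left.
P20: take in full, 22 min for value 35 ; 48 left.
Take all of P26 (26 min, value 36) ; 22 min left.
22 min left: a 22/28 share of P38 gives 14×22/28 = 11.
Total value = 122.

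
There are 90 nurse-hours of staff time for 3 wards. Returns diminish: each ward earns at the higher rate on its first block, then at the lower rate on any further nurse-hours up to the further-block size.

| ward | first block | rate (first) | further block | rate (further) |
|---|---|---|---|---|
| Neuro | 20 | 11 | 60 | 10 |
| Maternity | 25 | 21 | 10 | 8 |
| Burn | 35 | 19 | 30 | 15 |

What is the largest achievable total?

1640

Rank every tier by rate: Maternity/first 21 > Burn/first 19 > Burn/second 15 > Neuro/first 11 > Neuro/second 10 > Maternity/second 8.
Fill Maternity first block (25 at 21) → 65 left.
Burn first at 19: fill all 35 → 30 left.
Burn/second (15): +30 → 0 left.
Total = 21×25 + 19×35 + 15×30 = 1640.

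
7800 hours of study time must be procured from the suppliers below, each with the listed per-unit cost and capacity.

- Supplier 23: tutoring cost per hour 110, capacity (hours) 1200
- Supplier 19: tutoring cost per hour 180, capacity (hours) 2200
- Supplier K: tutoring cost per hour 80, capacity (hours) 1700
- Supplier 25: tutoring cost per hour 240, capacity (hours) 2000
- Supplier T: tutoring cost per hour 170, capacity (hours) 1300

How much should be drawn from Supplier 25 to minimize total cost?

Fill from the cheapest supplier first.
Supplier K at 80: take all 1700 hours → 6100 still needed.
Supplier 23 at 110: take all 1200 hours → 4900 still needed.
Supplier T (170): use full 1300 → 3600 hours to go.
Take 2200 from Supplier 19 at 180 → need 1400 more.
Take 1400 from Supplier 25 at 240 to finish.

1400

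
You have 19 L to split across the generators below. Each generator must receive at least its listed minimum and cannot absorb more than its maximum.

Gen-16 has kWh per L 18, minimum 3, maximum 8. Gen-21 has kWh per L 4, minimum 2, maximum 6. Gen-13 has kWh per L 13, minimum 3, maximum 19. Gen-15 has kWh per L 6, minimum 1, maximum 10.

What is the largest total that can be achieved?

Meeting every minimum uses 3+2+3+1 = 9 L, leaving 10.
Highest kWh per L first: Gen-16 18 > Gen-13 13 > Gen-15 6 > Gen-21 4.
Gen-16 takes 5 more to reach its cap of 8 — 5 left.
Only 5 left; Gen-13 takes them to reach 8.
Total = 18×8 + 4×2 + 13×8 + 6×1 = 262.

262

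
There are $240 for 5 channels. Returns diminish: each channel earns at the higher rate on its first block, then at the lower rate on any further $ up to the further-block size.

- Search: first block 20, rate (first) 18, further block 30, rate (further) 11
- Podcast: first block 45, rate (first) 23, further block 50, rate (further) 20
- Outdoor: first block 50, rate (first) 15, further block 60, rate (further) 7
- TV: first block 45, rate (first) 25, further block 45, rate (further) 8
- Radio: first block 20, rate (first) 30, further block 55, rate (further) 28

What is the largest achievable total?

Rank every tier by rate: Radio/first 30 > Radio/second 28 > TV/first 25 > Podcast/first 23 > Podcast/second 20 > Search/first 18 > Outdoor/first 15 > Search/second 11 > TV/second 8 > Outdoor/second 7.
Radio/first (30): +20 — 220 left.
Radio/second (28): +55 — 165 left.
TV first at 25: fill all 45 — 120 left.
Podcast/first (23): +45 — 75 left.
Podcast/second (20): +50 — 25 left.
Search/first (18): +20 — 5 left.
5 remain; put them into Outdoor first at 15.
Total = 30×20 + 28×55 + 25×45 + 23×45 + 20×50 + 18×20 + 15×5 = 5735.

5735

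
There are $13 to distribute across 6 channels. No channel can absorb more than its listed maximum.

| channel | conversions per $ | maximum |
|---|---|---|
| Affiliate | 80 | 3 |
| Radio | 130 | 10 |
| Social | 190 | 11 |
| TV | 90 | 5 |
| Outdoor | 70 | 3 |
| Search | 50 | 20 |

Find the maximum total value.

Highest conversions per $ first: Social 190 > Radio 130 > TV 90 > Affiliate 80 > Outdoor 70 > Search 50.
Give Social 11 to hit its cap of 11 ; 2 left.
Radio has room for 10 but only 2 remain, so it gets 2.
Total = 130×2 + 190×11 = 2350.

2350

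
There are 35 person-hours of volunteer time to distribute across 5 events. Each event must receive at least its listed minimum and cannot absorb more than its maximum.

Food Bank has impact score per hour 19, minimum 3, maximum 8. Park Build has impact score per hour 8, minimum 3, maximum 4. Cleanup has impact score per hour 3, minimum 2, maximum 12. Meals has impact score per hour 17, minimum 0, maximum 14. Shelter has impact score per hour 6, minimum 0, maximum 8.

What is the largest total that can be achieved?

470

Meeting every minimum uses 3+3+2+0+0 = 8 person-hours, leaving 27.
Highest impact score per hour first: Food Bank 19 > Meals 17 > Park Build 8 > Shelter 6 > Cleanup 3.
Food Bank: +5 to 8 (cap) — 22 left.
Give Meals 14 more to hit its cap of 14 — 8 left.
Park Build takes 1 more to reach its cap of 4 — 7 left.
Shelter has room for 8 more but only 7 remain, so it gets 7.
Total = 19×8 + 8×4 + 3×2 + 17×14 + 6×7 = 470.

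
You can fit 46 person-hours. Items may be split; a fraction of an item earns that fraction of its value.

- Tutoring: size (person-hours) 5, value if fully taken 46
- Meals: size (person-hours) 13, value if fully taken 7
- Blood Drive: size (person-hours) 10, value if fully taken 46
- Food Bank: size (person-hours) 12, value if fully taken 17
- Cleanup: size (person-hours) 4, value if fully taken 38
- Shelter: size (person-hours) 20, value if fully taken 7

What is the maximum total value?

Best value per unit of size first: Cleanup 38/4≈9.5, Tutoring 46/5≈9.2, Blood Drive 46/10≈4.6, Food Bank 17/12≈1.42, Meals 7/13≈0.538, Shelter 7/20≈0.35.
Take all of Cleanup (4 person-hours, value 38) ; 42 person-hours left.
All 5 person-hours of Tutoring fit (value 46) ; 37 remain.
Blood Drive: take in full, 10 person-hours for value 46 ; 27 left.
All 12 person-hours of Food Bank fit (value 17) ; 15 remain.
Meals: take in full, 13 person-hours for value 7 ; 2 left.
Only 2 person-hours remain; take 2/20 of Shelter for value 7×2/20 = 0.7.
Total value = 154.7.

154.7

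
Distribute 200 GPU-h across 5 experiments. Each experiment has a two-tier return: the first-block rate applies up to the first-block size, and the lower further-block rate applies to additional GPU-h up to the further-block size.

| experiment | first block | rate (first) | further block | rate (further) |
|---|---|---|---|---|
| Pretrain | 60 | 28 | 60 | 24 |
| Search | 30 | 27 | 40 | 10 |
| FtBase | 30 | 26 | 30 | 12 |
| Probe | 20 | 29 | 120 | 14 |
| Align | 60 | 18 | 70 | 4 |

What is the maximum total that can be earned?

Rank every tier by rate: Probe/T1 29 > Pretrain/T1 28 > Search/T1 27 > FtBase/T1 26 > Pretrain/T2 24 > Align/T1 18 > Probe/T2 14 > FtBase/T2 12 > Search/T2 10 > Align/T2 4.
Probe T1 at 29: fill all 20 — 180 left.
Pretrain T1 at 28: fill all 60 — 120 left.
Search T1 at 27: fill all 30 — 90 left.
FtBase T1 at 26: fill all 30 — 60 left.
Pretrain T2 at 24: fill all 60 — 0 left.
Total = 29×20 + 28×60 + 27×30 + 26×30 + 24×60 = 5290.

5290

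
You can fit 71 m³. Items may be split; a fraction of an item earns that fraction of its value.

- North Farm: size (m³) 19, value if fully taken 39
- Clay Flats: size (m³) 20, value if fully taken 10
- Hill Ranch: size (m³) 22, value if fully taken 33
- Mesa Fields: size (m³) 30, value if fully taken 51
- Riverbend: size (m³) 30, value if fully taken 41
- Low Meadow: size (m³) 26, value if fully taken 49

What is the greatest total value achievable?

132.2

Sort by value density: North Farm 39/19≈2.05, Low Meadow 49/26≈1.88, Mesa Fields 51/30≈1.7, Hill Ranch 33/22≈1.5, Riverbend 41/30≈1.37, Clay Flats 10/20≈0.5.
All 19 m³ of North Farm fit (value 39) — 52 remain.
All 26 m³ of Low Meadow fit (value 49) — 26 remain.
26 m³ left: a 26/30 share of Mesa Fields gives 51×26/30 = 44.2.
Total value = 132.2.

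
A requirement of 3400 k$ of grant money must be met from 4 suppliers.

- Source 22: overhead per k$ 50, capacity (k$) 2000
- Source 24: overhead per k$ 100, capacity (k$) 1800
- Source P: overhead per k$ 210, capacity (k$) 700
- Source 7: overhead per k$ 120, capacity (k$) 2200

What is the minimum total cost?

240000

Fill from the cheapest supplier first.
Source 22 (50): use full 2000 ; 1400 k$ to go.
Source 24 at 100: take 1400 of its 1800 ; requirement met.
Source 7, Source P: unused.
Cost = 2000×50 + 1400×100 = 240000.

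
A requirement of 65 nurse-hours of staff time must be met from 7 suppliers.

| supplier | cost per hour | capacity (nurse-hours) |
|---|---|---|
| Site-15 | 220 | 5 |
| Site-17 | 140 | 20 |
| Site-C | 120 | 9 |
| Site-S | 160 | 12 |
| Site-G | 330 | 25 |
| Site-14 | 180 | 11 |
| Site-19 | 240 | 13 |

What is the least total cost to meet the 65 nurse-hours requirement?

Use suppliers in increasing cost order.
Take 9 from Site-C at 120 → need 56 more.
Take 20 from Site-17 at 140 → need 36 more.
Site-S at 160: take all 12 nurse-hours → 24 still needed.
Take 11 from Site-14 at 180 → need 13 more.
Take 5 from Site-15 at 220 → need 8 more.
Take 8 from Site-19 at 240 to finish.
Site-G: unused.
Cost = 9×120 + 20×140 + 12×160 + 11×180 + 5×220 + 8×240 = 10800.

10800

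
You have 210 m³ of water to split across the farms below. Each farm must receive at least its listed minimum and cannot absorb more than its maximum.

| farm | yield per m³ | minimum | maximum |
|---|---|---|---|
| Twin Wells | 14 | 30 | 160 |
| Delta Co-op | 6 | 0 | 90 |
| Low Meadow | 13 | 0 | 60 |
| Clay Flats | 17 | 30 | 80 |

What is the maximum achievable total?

3180

Meeting every minimum uses 30+0+0+30 = 60 m³, leaving 150.
Highest yield per m³ first: Clay Flats 17 > Twin Wells 14 > Low Meadow 13 > Delta Co-op 6.
Clay Flats takes 50 more to reach its cap of 80 → 100 left.
Twin Wells: +100 (room for 130) → 130. Pool exhausted.
Total = 14×130 + 17×80 = 3180.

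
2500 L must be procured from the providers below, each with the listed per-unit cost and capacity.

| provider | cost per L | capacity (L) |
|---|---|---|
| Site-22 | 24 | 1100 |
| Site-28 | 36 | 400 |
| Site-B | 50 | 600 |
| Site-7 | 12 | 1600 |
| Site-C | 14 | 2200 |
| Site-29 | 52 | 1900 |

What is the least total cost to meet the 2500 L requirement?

31800

Use providers in increasing cost order.
Take 1600 from Site-7 at 12 ; need 900 more.
Site-C (14): take the remaining 900 ; done.
Site-22, Site-28, Site-B, Site-29: unused.
Cost = 1600×12 + 900×14 = 31800.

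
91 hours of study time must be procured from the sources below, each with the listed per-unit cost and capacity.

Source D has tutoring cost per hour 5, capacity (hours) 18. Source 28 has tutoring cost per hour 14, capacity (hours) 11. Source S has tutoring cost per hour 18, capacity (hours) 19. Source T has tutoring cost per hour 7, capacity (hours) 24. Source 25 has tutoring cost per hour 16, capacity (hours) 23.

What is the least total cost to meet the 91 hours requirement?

1050

Fill from the cheapest source first.
Source D (5): use full 18 — 73 hours to go.
Source T at 7: take all 24 hours — 49 still needed.
Take 11 from Source 28 at 14 — need 38 more.
Source 25 (16): use full 23 — 15 hours to go.
Source S at 18: take 15 of its 19 — requirement met.
Cost = 18×5 + 24×7 + 11×14 + 23×16 + 15×18 = 1050.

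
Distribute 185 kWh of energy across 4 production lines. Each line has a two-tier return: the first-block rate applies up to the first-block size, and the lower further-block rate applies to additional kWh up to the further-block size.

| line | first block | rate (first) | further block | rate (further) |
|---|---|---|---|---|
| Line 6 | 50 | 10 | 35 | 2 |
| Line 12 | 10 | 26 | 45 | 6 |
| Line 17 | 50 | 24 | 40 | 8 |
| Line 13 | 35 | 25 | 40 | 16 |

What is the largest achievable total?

3475

Order all 8 blocks by rate: Line 12/T1 26 > Line 13/T1 25 > Line 17/T1 24 > Line 13/T2 16 > Line 6/T1 10 > Line 17/T2 8 > Line 12/T2 6 > Line 6/T2 2.
Line 12/T1 (26): +10 ; 175 left.
Line 13 T1 at 25: fill all 35 ; 140 left.
Line 17 T1 at 24: fill all 50 ; 90 left.
Fill Line 13 T2 block (40 at 16) ; 50 left.
Line 6 T1 at 10: fill all 50 ; 0 left.
Total = 26×10 + 25×35 + 24×50 + 16×40 + 10×50 = 3475.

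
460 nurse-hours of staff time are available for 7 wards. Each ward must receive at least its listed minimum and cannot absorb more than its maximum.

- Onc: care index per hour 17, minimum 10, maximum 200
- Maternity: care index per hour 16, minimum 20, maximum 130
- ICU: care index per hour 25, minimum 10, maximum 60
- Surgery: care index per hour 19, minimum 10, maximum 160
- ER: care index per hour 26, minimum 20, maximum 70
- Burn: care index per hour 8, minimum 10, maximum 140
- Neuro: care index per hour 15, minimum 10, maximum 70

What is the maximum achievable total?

Meeting every minimum uses 10+20+10+10+20+10+10 = 90 nurse-hours, leaving 370.
Highest care index per hour first: ER 26 > ICU 25 > Surgery 19 > Onc 17 > Maternity 16 > Neuro 15 > Burn 8.
ER takes 50 more to reach its cap of 70 → 320 left.
Give ICU 50 more to hit its cap of 60 → 270 left.
Surgery: +150 to 160 (cap) → 120 left.
Onc: +120 (room for 190) → 130. Pool exhausted.
Total = 17×130 + 16×20 + 25×60 + 19×160 + 26×70 + 8×10 + 15×10 = 9120.

9120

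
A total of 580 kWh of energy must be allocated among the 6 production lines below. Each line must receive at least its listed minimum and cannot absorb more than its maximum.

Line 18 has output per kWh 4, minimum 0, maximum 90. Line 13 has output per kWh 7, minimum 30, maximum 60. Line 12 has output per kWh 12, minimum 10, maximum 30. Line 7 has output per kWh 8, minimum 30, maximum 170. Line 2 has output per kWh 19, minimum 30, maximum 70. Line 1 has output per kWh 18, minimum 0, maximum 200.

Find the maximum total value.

Meeting every minimum uses 0+30+10+30+30+0 = 100 kWh, leaving 480.
Highest output per kWh first: Line 2 19 > Line 1 18 > Line 12 12 > Line 7 8 > Line 13 7 > Line 18 4.
Give Line 2 40 more to hit its cap of 70 → 440 left.
Line 1 takes 200 more to reach its cap of 200 → 240 left.
Give Line 12 20 more to hit its cap of 30 → 220 left.
Line 7 takes 140 more to reach its cap of 170 → 80 left.
Give Line 13 30 more to hit its cap of 60 → 50 left.
Line 18 has room for 90 more but only 50 remain, so it gets 50.
Total = 4×50 + 7×60 + 12×30 + 8×170 + 19×70 + 18×200 = 7270.

7270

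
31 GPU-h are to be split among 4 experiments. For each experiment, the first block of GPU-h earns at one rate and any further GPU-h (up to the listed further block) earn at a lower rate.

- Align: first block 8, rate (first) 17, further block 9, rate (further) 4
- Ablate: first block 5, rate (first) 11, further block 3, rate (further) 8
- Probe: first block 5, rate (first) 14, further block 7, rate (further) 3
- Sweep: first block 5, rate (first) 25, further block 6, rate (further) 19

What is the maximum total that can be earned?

516

Treat each block as its own option and order by rate: Sweep/T1 25 > Sweep/T2 19 > Align/T1 17 > Probe/T1 14 > Ablate/T1 11 > Ablate/T2 8 > Align/T2 4 > Probe/T2 3.
Sweep T1 at 25: fill all 5 → 26 left.
Fill Sweep T2 block (6 at 19) → 20 left.
Fill Align T1 block (8 at 17) → 12 left.
Probe/T1 (14): +5 → 7 left.
Ablate/T1 (11): +5 → 2 left.
Ablate T2 at 8: only 2 left, fill 2.
Total = 25×5 + 19×6 + 17×8 + 14×5 + 11×5 + 8×2 = 516.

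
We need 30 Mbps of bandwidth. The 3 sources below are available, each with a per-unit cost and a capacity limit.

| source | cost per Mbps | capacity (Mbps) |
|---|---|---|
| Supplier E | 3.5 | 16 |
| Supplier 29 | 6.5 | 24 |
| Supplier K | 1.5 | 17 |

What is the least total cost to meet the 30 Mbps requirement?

Use sources in increasing cost order.
Take 17 from Supplier K at 1.5 → need 13 more.
Take 13 from Supplier E at 3.5 to finish.
Supplier 29: unused.
Cost = 17×1.5 + 13×3.5 = 71.

71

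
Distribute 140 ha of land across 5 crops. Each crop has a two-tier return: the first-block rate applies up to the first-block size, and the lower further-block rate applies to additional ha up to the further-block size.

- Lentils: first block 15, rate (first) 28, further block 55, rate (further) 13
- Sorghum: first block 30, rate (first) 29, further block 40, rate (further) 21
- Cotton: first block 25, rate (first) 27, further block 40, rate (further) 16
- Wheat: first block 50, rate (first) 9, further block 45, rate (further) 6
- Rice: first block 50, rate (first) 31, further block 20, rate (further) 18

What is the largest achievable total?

3935

Treat each block as its own option and order by rate: Rice/T1 31 > Sorghum/T1 29 > Lentils/T1 28 > Cotton/T1 27 > Sorghum/T2 21 > Rice/T2 18 > Cotton/T2 16 > Lentils/T2 13 > Wheat/T1 9 > Wheat/T2 6.
Fill Rice T1 block (50 at 31) → 90 left.
Sorghum T1 at 29: fill all 30 → 60 left.
Lentils T1 at 28: fill all 15 → 45 left.
Cotton/T1 (27): +25 → 20 left.
Sorghum/T2: +20 of 40 at 21; pool empty.
Total = 31×50 + 29×30 + 28×15 + 27×25 + 21×20 = 3935.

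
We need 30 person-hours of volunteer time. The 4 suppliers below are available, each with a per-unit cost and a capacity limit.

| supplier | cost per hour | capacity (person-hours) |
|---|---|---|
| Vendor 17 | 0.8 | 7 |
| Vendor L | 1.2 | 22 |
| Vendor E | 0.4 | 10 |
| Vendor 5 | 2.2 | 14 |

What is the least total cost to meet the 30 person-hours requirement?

25.2

Fill from the cheapest supplier first.
Vendor E at 0.4: take all 10 person-hours → 20 still needed.
Take 7 from Vendor 17 at 0.8 → need 13 more.
Take 13 from Vendor L at 1.2 to finish.
Vendor 5: unused.
Cost = 10×0.4 + 7×0.8 + 13×1.2 = 25.2.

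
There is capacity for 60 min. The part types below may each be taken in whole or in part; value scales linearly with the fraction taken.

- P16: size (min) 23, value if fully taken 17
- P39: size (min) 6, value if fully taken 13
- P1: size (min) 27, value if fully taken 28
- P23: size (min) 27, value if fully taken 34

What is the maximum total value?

75

Sort by value density: P39 13/6≈2.17, P23 34/27≈1.26, P1 28/27≈1.04, P16 17/23≈0.739.
All 6 min of P39 fit (value 13) → 54 remain.
P23: take in full, 27 min for value 34 → 27 left.
Take all of P1 (27 min, value 28) → 0 min left.
Total value = 75.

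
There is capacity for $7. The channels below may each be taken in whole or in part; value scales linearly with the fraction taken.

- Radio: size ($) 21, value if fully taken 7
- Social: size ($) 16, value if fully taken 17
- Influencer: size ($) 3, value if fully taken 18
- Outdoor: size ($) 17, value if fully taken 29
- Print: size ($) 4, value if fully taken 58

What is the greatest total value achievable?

Best value per unit of size first: Print 58/4≈14.5, Influencer 18/3≈6, Outdoor 29/17≈1.71, Social 17/16≈1.06, Radio 7/21≈0.333.
All 4 $ of Print fit (value 58) → 3 remain.
All 3 $ of Influencer fit (value 18) → 0 remain.
Total value = 76.

76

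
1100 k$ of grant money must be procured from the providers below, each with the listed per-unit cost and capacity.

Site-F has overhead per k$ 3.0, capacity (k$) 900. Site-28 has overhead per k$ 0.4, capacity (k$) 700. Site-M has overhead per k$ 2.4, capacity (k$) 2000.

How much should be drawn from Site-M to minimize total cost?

400

Cheapest first:
Site-28 (0.4): use full 700 — 400 k$ to go.
Site-M (2.4): take the remaining 400 — done.
Site-F: unused.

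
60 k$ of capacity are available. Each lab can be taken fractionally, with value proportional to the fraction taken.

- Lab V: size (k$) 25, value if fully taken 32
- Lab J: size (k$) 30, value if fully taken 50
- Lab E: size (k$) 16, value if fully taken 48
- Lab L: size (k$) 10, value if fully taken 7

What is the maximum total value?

Rank by value-to-size ratio: Lab E 48/16≈3, Lab J 50/30≈1.67, Lab V 32/25≈1.28, Lab L 7/10≈0.7.
All 16 k$ of Lab E fit (value 48) → 44 remain.
All 30 k$ of Lab J fit (value 50) → 14 remain.
Fill the last 14 k$ with part of Lab V: 14/25 of it earns 17.92.
Total value = 115.92.

115.92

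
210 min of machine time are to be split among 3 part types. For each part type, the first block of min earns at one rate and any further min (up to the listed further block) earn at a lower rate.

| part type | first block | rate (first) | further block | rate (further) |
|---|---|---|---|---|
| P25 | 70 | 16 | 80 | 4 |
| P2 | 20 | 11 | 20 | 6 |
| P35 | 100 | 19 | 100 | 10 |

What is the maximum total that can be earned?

3440

Order all 6 blocks by rate: P35/tier1 19 > P25/tier1 16 > P2/tier1 11 > P35/tier2 10 > P2/tier2 6 > P25/tier2 4.
P35 tier1 at 19: fill all 100 ; 110 left.
Fill P25 tier1 block (70 at 16) ; 40 left.
P2/tier1 (11): +20 ; 20 left.
P35/tier2: +20 of 100 at 10; pool empty.
Total = 19×100 + 16×70 + 11×20 + 10×20 = 3440.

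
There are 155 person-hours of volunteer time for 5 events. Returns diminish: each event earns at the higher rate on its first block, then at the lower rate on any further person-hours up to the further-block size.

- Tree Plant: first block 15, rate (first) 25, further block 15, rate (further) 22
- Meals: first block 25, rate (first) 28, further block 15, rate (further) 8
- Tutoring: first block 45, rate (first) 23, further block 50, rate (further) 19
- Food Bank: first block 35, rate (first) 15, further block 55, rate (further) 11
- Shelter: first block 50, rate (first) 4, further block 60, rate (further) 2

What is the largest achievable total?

Order all 10 blocks by rate: Meals/T1 28 > Tree Plant/T1 25 > Tutoring/T1 23 > Tree Plant/T2 22 > Tutoring/T2 19 > Food Bank/T1 15 > Food Bank/T2 11 > Meals/T2 8 > Shelter/T1 4 > Shelter/T2 2.
Fill Meals T1 block (25 at 28) ; 130 left.
Fill Tree Plant T1 block (15 at 25) ; 115 left.
Tutoring/T1 (23): +45 ; 70 left.
Fill Tree Plant T2 block (15 at 22) ; 55 left.
Tutoring/T2 (19): +50 ; 5 left.
Food Bank T1 at 15: only 5 left, fill 5.
Total = 28×25 + 25×15 + 23×45 + 22×15 + 19×50 + 15×5 = 3465.

3465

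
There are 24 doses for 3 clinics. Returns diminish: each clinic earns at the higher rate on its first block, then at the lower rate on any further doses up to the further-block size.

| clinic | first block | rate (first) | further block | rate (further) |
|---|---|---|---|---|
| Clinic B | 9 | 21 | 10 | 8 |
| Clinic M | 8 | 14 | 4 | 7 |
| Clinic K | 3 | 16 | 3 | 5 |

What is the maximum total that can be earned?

Treat each block as its own option and order by rate: Clinic B/T1 21 > Clinic K/T1 16 > Clinic M/T1 14 > Clinic B/T2 8 > Clinic M/T2 7 > Clinic K/T2 5.
Clinic B/T1 (21): +9 ; 15 left.
Fill Clinic K T1 block (3 at 16) ; 12 left.
Clinic M T1 at 14: fill all 8 ; 4 left.
4 remain; put them into Clinic B T2 at 8.
Total = 21×9 + 16×3 + 14×8 + 8×4 = 381.

381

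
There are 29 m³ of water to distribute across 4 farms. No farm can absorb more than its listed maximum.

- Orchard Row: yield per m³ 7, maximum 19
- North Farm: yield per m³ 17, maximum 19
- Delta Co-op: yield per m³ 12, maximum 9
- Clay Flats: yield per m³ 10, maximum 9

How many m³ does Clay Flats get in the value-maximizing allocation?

1

Highest yield per m³ first: North Farm 17 > Delta Co-op 12 > Clay Flats 10 > Orchard Row 7.
North Farm: +19 to 19 (cap) — 10 left.
Delta Co-op takes 9 to reach its cap of 9 — 1 left.
Only 1 left; Clay Flats takes them to reach 1.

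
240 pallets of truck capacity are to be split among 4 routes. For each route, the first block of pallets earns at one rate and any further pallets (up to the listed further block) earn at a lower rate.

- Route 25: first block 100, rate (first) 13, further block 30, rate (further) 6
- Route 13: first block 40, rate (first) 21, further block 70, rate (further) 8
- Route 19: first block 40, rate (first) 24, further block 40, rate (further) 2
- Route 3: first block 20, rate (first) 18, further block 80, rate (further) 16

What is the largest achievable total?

Order all 8 blocks by rate: Route 19/first 24 > Route 13/first 21 > Route 3/first 18 > Route 3/second 16 > Route 25/first 13 > Route 13/second 8 > Route 25/second 6 > Route 19/second 2.
Route 19 first at 24: fill all 40 → 200 left.
Fill Route 13 first block (40 at 21) → 160 left.
Route 3 first at 18: fill all 20 → 140 left.
Route 3/second (16): +80 → 60 left.
Route 25/first: +60 of 100 at 13; pool empty.
Total = 24×40 + 21×40 + 18×20 + 16×80 + 13×60 = 4220.

4220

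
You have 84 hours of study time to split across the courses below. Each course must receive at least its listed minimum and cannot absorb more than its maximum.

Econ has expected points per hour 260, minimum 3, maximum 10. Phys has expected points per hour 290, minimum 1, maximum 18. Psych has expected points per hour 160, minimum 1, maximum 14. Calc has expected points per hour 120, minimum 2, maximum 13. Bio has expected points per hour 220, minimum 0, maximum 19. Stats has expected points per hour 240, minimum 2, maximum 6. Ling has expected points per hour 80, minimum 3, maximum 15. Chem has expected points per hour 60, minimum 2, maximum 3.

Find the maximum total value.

Meeting every minimum uses 3+1+1+2+0+2+3+2 = 14 hours, leaving 70.
Order the courses by expected points per hour: Phys 290 > Econ 260 > Stats 240 > Bio 220 > Psych 160 > Calc 120 > Ling 80 > Chem 60.
Give Phys 17 more to hit its cap of 18 ; 53 left.
Give Econ 7 more to hit its cap of 10 ; 46 left.
Stats: +4 to 6 (cap) ; 42 left.
Give Bio 19 more to hit its cap of 19 ; 23 left.
Psych takes 13 more to reach its cap of 14 ; 10 left.
Only 10 left; Calc takes them to reach 12.
Total = 260×10 + 290×18 + 160×14 + 120×12 + 220×19 + 240×6 + 80×3 + 60×2 = 17480.

17480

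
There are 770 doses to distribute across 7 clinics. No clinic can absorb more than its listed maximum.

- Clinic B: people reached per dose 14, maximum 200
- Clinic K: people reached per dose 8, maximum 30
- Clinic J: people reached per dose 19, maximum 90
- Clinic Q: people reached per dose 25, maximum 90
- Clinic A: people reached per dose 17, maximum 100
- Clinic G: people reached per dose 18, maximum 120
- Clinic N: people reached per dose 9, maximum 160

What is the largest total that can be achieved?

12140

Rank by people reached per dose: Clinic Q 25 > Clinic J 19 > Clinic G 18 > Clinic A 17 > Clinic B 14 > Clinic N 9 > Clinic K 8.
Clinic Q takes 90 to reach its cap of 90 → 680 left.
Clinic J: +90 to 90 (cap) → 590 left.
Give Clinic G 120 to hit its cap of 120 → 470 left.
Clinic A takes 100 to reach its cap of 100 → 370 left.
Clinic B: +200 to 200 (cap) → 170 left.
Clinic N takes 160 to reach its cap of 160 → 10 left.
Only 10 left; Clinic K takes them to reach 10.
Total = 14×200 + 8×10 + 19×90 + 25×90 + 17×100 + 18×120 + 9×160 = 12140.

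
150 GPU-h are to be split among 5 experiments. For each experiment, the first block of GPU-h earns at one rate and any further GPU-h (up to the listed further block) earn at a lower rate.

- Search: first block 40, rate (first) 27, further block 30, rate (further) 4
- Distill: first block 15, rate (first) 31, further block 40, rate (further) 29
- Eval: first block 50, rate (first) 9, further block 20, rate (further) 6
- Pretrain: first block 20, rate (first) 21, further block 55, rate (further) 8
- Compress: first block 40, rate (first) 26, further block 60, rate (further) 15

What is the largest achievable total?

Rank every tier by rate: Distill/T1 31 > Distill/T2 29 > Search/T1 27 > Compress/T1 26 > Pretrain/T1 21 > Compress/T2 15 > Eval/T1 9 > Pretrain/T2 8 > Eval/T2 6 > Search/T2 4.
Distill T1 at 31: fill all 15 → 135 left.
Distill/T2 (29): +40 → 95 left.
Search T1 at 27: fill all 40 → 55 left.
Fill Compress T1 block (40 at 26) → 15 left.
Pretrain T1 at 21: only 15 left, fill 15.
Total = 31×15 + 29×40 + 27×40 + 26×40 + 21×15 = 4060.

4060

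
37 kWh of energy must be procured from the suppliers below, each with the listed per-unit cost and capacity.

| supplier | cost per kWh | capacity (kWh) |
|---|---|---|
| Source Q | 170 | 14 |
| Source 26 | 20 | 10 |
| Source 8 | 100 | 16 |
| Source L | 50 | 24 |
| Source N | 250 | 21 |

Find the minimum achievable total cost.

Fill from the cheapest supplier first.
Source 26 at 20: take all 10 kWh → 27 still needed.
Source L (50): use full 24 → 3 kWh to go.
Source 8 (100): take the remaining 3 → done.
Source Q, Source N: unused.
Cost = 10×20 + 24×50 + 3×100 = 1700.

1700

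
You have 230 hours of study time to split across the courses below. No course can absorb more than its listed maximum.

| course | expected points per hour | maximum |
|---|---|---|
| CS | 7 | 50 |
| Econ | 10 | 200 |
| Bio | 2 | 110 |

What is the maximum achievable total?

2210

Order the courses by expected points per hour: Econ 10 > CS 7 > Bio 2.
Econ takes 200 to reach its cap of 200 → 30 left.
Only 30 left; CS takes them to reach 30.
Total = 7×30 + 10×200 = 2210.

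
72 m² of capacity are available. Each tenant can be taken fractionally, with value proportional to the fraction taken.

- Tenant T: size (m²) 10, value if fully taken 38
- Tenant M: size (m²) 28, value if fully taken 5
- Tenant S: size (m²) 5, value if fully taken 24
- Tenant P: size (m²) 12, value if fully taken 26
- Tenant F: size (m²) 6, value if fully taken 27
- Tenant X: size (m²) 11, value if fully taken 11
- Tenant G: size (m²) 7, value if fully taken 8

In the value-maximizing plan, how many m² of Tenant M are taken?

21

Best value per unit of size first: Tenant S 24/5≈4.8, Tenant F 27/6≈4.5, Tenant T 38/10≈3.8, Tenant P 26/12≈2.17, Tenant G 8/7≈1.14, Tenant X 11/11≈1, Tenant M 5/28≈0.179.
Tenant S: take in full, 5 m² for value 24 — 67 left.
All 6 m² of Tenant F fit (value 27) — 61 remain.
Take all of Tenant T (10 m², value 38) — 51 m² left.
All 12 m² of Tenant P fit (value 26) — 39 remain.
All 7 m² of Tenant G fit (value 8) — 32 remain.
Take all of Tenant X (11 m², value 11) — 21 m² left.
21 m² left: a 21/28 share of Tenant M gives 5×21/28 = 3.75.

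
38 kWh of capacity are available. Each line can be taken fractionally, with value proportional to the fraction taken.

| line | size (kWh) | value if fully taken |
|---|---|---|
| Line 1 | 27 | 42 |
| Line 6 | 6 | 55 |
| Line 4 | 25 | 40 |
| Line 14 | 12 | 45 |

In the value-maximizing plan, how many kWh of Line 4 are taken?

Rank by value-to-size ratio: Line 6 55/6≈9.17, Line 14 45/12≈3.75, Line 4 40/25≈1.6, Line 1 42/27≈1.56.
All 6 kWh of Line 6 fit (value 55) → 32 remain.
Take all of Line 14 (12 kWh, value 45) → 20 kWh left.
Fill the last 20 kWh with part of Line 4: 20/25 of it earns 32.

20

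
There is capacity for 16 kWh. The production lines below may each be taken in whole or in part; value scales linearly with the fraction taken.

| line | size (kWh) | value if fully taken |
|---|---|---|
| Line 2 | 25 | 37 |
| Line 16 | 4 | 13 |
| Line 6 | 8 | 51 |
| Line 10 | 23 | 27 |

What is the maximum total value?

69.92

Rank by value-to-size ratio: Line 6 51/8≈6.38, Line 16 13/4≈3.25, Line 2 37/25≈1.48, Line 10 27/23≈1.17.
All 8 kWh of Line 6 fit (value 51) ; 8 remain.
All 4 kWh of Line 16 fit (value 13) ; 4 remain.
4 kWh left: a 4/25 share of Line 2 gives 37×4/25 = 5.92.
Total value = 69.92.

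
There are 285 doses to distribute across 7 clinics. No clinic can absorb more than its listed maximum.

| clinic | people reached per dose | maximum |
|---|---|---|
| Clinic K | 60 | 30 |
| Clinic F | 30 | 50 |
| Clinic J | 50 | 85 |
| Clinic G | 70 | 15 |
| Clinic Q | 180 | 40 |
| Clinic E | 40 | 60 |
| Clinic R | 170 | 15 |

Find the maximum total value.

Highest people reached per dose first: Clinic Q 180 > Clinic R 170 > Clinic G 70 > Clinic K 60 > Clinic J 50 > Clinic E 40 > Clinic F 30.
Give Clinic Q 40 to hit its cap of 40 → 245 left.
Clinic R: +15 to 15 (cap) → 230 left.
Clinic G takes 15 to reach its cap of 15 → 215 left.
Give Clinic K 30 to hit its cap of 30 → 185 left.
Clinic J takes 85 to reach its cap of 85 → 100 left.
Clinic E takes 60 to reach its cap of 60 → 40 left.
Only 40 left; Clinic F takes them to reach 40.
Total = 60×30 + 30×40 + 50×85 + 70×15 + 180×40 + 40×60 + 170×15 = 20450.

20450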